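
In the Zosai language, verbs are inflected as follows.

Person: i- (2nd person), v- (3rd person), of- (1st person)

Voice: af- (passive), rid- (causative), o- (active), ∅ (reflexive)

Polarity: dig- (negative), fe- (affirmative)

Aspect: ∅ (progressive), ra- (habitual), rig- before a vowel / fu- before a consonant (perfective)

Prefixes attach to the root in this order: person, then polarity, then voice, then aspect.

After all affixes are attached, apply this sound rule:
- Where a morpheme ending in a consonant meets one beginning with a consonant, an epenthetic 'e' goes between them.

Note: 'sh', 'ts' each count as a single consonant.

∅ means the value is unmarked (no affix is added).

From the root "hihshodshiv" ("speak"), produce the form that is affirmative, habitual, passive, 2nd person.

raafefeihihshodshiv

Attach person 2nd person i- → ihihshodshiv.
Attach polarity affirmative fe- → feihihshodshiv.
Attach voice passive af- → affeihihshodshiv.
Attach aspect habitual ra- → raaffeihihshodshiv.
Apply epenthesis: raaffeihihshodshiv → raafefeihihshodshiv.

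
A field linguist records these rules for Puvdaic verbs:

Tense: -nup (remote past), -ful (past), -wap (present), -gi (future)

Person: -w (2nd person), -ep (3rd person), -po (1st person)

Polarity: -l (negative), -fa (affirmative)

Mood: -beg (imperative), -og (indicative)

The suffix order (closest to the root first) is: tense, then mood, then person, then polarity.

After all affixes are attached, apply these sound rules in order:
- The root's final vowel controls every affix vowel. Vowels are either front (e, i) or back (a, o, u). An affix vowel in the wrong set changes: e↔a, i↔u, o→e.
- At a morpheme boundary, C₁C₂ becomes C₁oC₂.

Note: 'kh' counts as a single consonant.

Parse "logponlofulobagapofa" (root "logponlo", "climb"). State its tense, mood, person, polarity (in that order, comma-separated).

Segment: logponlo-ful-beg-ep-fa.
tense: -ful → past.
mood: -beg → imperative.
person: -ep → 3rd person.
polarity: -fa → affirmative.

past, imperative, 3rd person, affirmative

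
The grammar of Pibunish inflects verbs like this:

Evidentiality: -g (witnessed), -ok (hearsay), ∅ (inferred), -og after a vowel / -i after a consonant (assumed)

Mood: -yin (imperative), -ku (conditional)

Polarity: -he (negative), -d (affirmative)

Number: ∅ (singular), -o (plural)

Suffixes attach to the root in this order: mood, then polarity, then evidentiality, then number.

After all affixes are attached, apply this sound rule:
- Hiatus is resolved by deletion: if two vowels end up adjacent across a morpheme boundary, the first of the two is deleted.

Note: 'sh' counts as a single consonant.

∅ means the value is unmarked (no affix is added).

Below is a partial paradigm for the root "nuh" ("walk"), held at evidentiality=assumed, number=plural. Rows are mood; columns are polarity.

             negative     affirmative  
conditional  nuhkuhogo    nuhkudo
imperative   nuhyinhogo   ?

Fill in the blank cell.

Attach mood imperative -yin → nuhyin.
Attach polarity affirmative -d → nuhyind.
Attach evidentiality assumed -i (after consonant 'd') → nuhyindi.
Attach number plural -o → nuhyindio.
Apply vowel deletion: nuhyindio → nuhyindo.

nuhyindo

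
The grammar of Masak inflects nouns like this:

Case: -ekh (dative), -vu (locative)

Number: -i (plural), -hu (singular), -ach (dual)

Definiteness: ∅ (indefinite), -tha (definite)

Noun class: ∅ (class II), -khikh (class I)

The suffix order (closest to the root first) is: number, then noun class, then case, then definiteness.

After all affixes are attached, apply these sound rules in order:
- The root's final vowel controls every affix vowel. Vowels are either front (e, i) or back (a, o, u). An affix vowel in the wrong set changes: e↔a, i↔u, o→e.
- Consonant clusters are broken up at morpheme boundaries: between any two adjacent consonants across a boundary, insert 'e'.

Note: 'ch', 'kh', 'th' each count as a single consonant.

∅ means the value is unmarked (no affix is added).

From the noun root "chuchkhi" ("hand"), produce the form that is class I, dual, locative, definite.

chuchkhiechekhikhevithe

Attach number dual -ach → chuchkhiach.
Attach noun class class I -khikh → chuchkhiachkhikh.
Attach case locative -vu → chuchkhiachkhikhvu.
Attach definiteness definite -tha → chuchkhiachkhikhvutha.
Apply vowel harmony: chuchkhiachkhikhvutha → chuchkhiechkhikhvithe.
Apply epenthesis: chuchkhiechkhikhvithe → chuchkhiechekhikhevithe.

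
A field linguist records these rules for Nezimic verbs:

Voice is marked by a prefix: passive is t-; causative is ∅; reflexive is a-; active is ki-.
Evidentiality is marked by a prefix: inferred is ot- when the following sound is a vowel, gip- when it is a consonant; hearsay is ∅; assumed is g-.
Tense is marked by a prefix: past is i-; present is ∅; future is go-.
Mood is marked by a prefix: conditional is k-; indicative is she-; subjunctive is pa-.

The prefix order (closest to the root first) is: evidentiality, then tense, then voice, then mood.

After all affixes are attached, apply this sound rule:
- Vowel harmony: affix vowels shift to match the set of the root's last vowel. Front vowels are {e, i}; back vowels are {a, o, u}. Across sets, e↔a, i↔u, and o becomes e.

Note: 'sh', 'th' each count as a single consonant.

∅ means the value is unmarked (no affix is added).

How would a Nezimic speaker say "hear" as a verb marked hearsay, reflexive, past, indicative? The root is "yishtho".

evidentiality = hearsay: zero marking, form stays yishtho.
Attach tense past i- → iyishtho.
Attach voice reflexive a- → aiyishtho.
Attach mood indicative she- → sheaiyishtho.
Apply vowel harmony: sheaiyishtho → shaauyishtho.

shaauyishtho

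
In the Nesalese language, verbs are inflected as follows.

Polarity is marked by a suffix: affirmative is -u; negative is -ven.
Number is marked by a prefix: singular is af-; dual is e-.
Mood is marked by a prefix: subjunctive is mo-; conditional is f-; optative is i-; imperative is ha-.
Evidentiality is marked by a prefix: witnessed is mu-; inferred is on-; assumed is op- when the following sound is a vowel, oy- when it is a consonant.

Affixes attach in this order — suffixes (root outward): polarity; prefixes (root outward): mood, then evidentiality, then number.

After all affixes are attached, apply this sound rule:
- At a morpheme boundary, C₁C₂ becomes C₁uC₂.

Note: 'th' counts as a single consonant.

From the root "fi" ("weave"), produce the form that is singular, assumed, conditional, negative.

Attach mood conditional f- → ffi.
Attach evidentiality assumed oy- (before consonant 'f') → oyffi.
Attach polarity negative -ven → oyffiven.
Attach number singular af- → afoyffiven.
Apply epenthesis: afoyffiven → afoyufufiven.

afoyufufiven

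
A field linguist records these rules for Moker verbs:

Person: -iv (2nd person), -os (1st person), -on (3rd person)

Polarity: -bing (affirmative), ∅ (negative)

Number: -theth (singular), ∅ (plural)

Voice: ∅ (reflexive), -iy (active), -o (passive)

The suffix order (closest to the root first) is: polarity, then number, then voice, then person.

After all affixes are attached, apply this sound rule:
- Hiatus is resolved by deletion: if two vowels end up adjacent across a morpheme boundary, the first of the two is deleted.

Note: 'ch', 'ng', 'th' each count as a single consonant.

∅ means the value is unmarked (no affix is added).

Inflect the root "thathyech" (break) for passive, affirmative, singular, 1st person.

thathyechbingthethos

Attach polarity affirmative -bing → thathyechbing.
Attach number singular -theth → thathyechbingtheth.
Attach voice passive -o → thathyechbingthetho.
Attach person 1st person -os → thathyechbingthethoos.
Apply vowel deletion: thathyechbingthethoos → thathyechbingthethos.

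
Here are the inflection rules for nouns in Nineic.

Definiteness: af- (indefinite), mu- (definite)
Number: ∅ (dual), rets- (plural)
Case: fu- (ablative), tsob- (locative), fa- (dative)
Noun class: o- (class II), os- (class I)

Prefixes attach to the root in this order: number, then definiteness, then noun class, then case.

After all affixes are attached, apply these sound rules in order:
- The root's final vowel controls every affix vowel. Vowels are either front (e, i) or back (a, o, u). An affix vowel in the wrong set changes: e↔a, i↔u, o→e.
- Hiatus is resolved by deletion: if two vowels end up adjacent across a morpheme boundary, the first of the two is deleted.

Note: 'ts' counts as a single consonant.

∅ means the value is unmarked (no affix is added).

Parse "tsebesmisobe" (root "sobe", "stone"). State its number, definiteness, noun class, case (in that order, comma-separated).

Segment: tsob-os-mu-sobe.
number: ∅ → dual.
definiteness: mu- → definite.
noun class: os- → class I.
case: tsob- → locative.

dual, definite, class I, locative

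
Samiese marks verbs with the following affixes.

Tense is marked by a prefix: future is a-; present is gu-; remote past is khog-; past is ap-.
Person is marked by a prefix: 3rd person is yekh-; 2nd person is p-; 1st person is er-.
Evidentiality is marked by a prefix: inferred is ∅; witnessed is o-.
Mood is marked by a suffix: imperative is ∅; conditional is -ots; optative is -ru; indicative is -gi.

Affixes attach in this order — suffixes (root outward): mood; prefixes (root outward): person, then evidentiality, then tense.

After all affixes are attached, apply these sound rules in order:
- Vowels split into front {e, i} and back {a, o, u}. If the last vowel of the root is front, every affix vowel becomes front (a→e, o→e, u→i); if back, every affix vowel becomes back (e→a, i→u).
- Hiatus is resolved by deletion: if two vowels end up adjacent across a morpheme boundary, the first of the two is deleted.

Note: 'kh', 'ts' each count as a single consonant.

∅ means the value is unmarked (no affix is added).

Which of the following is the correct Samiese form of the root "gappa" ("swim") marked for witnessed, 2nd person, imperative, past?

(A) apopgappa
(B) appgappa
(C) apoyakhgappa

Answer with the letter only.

mood = imperative: zero marking, form stays gappa.
Attach person 2nd person p- → pgappa.
Attach evidentiality witnessed o- → opgappa.
Attach tense past ap- → apopgappa.
Vowel harmony: no change.
Vowel deletion: no change.
So the correct form is apopgappa, option (A).
(B) appgappa is wrong: it uses inferred instead of witnessed for evidentiality.
(C) apoyakhgappa is wrong: it uses 3rd person instead of 2nd person for person.

A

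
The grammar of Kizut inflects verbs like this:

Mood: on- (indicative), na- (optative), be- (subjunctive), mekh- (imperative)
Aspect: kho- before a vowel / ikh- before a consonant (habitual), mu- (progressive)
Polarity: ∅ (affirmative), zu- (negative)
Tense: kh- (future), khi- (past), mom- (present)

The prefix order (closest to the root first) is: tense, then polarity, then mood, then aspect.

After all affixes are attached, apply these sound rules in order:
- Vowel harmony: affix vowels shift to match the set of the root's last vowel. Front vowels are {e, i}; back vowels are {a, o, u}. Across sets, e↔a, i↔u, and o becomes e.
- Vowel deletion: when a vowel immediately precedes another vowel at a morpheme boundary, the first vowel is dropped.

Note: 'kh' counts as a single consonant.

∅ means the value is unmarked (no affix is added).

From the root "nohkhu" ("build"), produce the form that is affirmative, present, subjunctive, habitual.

ukhbamomnohkhu

Attach tense present mom- → momnohkhu.
polarity = affirmative: zero marking, form stays momnohkhu.
Attach mood subjunctive be- → bemomnohkhu.
Attach aspect habitual ikh- (before consonant 'b') → ikhbemomnohkhu.
Apply vowel harmony: ikhbemomnohkhu → ukhbamomnohkhu.
Vowel deletion: no change.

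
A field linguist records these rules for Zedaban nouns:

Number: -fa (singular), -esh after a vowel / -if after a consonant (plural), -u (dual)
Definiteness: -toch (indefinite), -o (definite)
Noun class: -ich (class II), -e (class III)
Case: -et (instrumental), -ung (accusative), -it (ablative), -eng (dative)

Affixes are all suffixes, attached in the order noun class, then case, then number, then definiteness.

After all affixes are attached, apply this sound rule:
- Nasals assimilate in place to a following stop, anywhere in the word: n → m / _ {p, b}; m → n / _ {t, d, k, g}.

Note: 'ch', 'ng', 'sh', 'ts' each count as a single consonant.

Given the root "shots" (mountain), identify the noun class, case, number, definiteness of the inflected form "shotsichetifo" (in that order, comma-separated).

Segment: shots-ich-et-if-o.
noun class: -ich → class II.
case: -et → instrumental.
number: -esh/if → plural.
definiteness: -o → definite.

class II, instrumental, plural, definite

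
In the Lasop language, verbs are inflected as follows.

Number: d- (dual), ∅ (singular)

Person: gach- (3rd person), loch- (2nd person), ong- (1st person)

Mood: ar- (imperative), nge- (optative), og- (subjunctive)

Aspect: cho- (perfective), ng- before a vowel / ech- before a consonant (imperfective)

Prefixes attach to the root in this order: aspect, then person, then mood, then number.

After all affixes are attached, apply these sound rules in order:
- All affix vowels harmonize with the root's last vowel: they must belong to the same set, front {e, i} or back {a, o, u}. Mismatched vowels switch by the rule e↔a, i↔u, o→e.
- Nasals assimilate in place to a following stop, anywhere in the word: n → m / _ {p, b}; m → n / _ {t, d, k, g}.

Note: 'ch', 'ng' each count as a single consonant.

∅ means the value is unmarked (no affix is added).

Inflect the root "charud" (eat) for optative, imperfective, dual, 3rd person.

dngagachachcharud

Attach aspect imperfective ech- (before consonant 'ch') → echcharud.
Attach person 3rd person gach- → gachechcharud.
Attach mood optative nge- → ngegachechcharud.
Attach number dual d- → dngegachechcharud.
Apply vowel harmony: dngegachechcharud → dngagachachcharud.
Nasal assimilation: no change.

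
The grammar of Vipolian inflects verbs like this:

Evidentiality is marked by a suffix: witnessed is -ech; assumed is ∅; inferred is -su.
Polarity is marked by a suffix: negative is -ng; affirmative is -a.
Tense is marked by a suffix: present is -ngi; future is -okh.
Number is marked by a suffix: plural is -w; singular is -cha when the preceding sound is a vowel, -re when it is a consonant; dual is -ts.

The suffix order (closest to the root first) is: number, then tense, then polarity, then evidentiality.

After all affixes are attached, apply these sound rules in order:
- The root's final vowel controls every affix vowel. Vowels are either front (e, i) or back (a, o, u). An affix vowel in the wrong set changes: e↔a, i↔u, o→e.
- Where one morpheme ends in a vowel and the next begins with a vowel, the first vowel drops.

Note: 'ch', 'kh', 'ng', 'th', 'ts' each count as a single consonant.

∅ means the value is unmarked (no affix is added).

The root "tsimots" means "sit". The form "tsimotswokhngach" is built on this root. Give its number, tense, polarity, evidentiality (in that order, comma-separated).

plural, future, negative, witnessed

Segment: tsimots-w-okh-ng-ech.
number: -w → plural.
tense: -okh → future.
polarity: -ng → negative.
evidentiality: -ech → witnessed.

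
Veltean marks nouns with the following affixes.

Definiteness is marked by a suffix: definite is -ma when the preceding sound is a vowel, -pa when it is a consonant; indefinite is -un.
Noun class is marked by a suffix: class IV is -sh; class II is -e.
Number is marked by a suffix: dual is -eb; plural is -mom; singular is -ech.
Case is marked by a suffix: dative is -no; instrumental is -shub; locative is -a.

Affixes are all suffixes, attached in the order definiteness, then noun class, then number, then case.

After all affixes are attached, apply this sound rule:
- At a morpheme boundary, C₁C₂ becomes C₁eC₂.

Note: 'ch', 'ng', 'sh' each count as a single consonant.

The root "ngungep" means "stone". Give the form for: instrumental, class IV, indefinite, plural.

Attach definiteness indefinite -un → ngungepun.
Attach noun class class IV -sh → ngungepunsh.
Attach number plural -mom → ngungepunshmom.
Attach case instrumental -shub → ngungepunshmomshub.
Apply epenthesis: ngungepunshmomshub → ngungepuneshemomeshub.

ngungepuneshemomeshub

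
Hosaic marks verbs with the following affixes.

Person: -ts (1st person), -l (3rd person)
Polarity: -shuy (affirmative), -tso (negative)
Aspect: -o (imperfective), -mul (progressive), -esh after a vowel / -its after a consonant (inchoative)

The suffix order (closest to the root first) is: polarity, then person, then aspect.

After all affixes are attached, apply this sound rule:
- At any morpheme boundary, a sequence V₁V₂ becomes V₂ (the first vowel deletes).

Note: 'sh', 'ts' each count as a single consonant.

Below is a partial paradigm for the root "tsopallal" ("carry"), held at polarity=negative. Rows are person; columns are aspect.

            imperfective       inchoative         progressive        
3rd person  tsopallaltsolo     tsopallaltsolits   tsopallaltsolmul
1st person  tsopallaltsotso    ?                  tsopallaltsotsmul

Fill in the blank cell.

tsopallaltsotsits

Attach polarity negative -tso → tsopallaltso.
Attach person 1st person -ts → tsopallaltsots.
Attach aspect inchoative -its (after consonant 'ts') → tsopallaltsotsits.
Vowel deletion: no change.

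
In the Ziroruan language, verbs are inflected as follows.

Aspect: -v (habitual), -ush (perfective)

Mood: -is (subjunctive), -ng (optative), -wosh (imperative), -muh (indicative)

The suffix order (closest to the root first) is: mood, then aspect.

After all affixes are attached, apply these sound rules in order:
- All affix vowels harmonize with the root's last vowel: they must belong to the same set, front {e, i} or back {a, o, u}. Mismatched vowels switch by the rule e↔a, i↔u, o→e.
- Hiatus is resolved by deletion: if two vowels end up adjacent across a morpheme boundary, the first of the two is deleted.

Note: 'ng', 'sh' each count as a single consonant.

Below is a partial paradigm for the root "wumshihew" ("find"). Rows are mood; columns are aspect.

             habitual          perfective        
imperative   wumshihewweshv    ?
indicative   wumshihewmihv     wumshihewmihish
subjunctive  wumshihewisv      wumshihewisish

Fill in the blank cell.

Attach mood imperative -wosh → wumshihewwosh.
Attach aspect perfective -ush → wumshihewwoshush.
Apply vowel harmony: wumshihewwoshush → wumshihewweshish.
Vowel deletion: no change.

wumshihewweshish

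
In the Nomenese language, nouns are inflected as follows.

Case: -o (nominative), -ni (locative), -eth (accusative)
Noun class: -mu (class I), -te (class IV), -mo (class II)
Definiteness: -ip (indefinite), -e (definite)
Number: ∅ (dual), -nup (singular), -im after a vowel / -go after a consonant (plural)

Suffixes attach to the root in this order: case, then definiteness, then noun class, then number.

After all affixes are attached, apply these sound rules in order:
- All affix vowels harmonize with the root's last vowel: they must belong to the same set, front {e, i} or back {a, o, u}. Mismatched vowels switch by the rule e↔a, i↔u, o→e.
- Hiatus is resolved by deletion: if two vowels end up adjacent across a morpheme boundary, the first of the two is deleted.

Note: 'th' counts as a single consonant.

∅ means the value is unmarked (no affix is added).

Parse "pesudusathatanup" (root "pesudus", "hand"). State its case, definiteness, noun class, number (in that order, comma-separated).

accusative, definite, class IV, singular

Segment: pesudus-eth-e-te-nup.
case: -eth → accusative.
definiteness: -e → definite.
noun class: -te → class IV.
number: -nup → singular.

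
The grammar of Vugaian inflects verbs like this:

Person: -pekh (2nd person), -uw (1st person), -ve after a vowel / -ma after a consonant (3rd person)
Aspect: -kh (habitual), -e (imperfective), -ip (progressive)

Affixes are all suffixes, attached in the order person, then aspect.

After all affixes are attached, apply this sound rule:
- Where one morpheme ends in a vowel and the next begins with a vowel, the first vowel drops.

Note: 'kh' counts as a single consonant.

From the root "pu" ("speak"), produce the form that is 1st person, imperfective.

puwe

Attach person 1st person -uw → puuw.
Attach aspect imperfective -e → puuwe.
Apply vowel deletion: puuwe → puwe.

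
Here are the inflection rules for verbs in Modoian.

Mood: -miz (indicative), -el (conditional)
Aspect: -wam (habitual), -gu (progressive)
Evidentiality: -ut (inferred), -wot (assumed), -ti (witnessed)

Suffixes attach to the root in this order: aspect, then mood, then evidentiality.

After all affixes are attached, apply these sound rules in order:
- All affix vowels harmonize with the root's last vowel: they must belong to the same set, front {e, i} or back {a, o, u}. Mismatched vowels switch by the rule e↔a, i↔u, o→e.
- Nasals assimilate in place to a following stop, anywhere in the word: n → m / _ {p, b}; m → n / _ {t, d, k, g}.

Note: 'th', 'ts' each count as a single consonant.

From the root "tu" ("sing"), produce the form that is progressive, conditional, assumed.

Attach aspect progressive -gu → tugu.
Attach mood conditional -el → tuguel.
Attach evidentiality assumed -wot → tuguelwot.
Apply vowel harmony: tuguelwot → tugualwot.
Nasal assimilation: no change.

tugualwot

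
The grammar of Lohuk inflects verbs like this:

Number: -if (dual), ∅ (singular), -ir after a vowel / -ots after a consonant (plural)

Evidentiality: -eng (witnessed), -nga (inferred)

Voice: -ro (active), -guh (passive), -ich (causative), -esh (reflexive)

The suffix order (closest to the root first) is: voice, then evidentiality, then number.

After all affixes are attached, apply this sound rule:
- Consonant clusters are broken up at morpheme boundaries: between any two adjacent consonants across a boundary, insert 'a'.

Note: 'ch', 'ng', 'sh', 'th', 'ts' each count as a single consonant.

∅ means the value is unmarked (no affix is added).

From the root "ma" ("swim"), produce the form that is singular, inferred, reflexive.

Attach voice reflexive -esh → maesh.
Attach evidentiality inferred -nga → maeshnga.
number = singular: zero marking, form stays maeshnga.
Apply epenthesis: maeshnga → maeshanga.

maeshanga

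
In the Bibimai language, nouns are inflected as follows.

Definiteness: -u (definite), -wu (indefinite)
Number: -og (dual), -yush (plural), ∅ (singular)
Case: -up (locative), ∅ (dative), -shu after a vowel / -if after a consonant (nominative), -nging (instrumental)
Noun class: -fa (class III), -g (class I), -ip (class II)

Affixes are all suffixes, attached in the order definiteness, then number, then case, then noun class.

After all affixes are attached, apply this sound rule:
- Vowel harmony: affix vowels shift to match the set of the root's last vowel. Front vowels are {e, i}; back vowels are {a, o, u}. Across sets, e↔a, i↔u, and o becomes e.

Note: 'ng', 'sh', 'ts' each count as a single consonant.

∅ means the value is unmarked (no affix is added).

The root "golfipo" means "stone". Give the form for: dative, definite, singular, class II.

Attach definiteness definite -u → golfipou.
number = singular: zero marking, form stays golfipou.
case = dative: zero marking, form stays golfipou.
Attach noun class class II -ip → golfipouip.
Apply vowel harmony: golfipouip → golfipouup.

golfipouup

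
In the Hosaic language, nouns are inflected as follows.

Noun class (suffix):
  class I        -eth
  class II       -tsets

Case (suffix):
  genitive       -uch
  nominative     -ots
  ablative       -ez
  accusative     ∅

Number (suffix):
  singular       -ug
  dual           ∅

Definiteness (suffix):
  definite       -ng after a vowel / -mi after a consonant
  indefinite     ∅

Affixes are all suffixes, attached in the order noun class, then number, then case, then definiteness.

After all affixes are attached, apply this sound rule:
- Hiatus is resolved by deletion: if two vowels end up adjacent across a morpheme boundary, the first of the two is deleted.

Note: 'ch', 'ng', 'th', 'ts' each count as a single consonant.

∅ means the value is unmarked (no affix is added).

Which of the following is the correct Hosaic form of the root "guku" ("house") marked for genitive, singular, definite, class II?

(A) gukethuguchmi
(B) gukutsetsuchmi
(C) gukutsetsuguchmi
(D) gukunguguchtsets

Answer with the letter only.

C

Attach noun class class II -tsets → gukutsets.
Attach number singular -ug → gukutsetsug.
Attach case genitive -uch → gukutsetsuguch.
Attach definiteness definite -mi (after consonant 'ch') → gukutsetsuguchmi.
Vowel deletion: no change.
So the correct form is gukutsetsuguchmi, option (C).
(D) gukunguguchtsets is wrong: it has the affixes in the wrong order.
(A) gukethuguchmi is wrong: it uses class I instead of class II for noun class.
(B) gukutsetsuchmi is wrong: it uses dual instead of singular for number.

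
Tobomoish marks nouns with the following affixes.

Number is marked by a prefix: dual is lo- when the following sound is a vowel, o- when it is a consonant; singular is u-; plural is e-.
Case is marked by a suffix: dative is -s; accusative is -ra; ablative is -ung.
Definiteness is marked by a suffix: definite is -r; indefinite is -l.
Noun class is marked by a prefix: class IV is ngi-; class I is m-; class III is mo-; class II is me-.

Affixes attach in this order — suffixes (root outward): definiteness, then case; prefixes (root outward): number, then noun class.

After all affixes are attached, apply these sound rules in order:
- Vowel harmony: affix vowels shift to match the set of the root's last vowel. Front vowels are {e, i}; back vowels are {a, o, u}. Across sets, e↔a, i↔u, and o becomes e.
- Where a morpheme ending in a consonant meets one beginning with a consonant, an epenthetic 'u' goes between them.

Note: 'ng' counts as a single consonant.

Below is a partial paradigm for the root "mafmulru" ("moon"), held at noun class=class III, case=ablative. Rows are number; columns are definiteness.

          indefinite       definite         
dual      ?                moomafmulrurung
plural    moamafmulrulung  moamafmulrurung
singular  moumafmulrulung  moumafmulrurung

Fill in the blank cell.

Attach definiteness indefinite -l → mafmulrul.
Attach number dual o- (before consonant 'm') → omafmulrul.
Attach noun class class III mo- → moomafmulrul.
Attach case ablative -ung → moomafmulrulung.
Vowel harmony: no change.
Epenthesis: no change.

moomafmulrulung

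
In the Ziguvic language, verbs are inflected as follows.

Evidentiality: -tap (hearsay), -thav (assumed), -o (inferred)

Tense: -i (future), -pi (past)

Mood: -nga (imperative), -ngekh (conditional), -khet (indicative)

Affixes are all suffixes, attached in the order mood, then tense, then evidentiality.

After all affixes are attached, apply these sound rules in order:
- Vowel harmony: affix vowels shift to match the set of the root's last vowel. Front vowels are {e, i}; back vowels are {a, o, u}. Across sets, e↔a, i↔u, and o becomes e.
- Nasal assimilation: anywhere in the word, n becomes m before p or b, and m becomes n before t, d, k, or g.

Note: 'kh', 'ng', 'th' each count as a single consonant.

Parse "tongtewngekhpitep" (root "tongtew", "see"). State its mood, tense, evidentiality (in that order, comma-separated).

conditional, past, hearsay

Segment: tongtew-ngekh-pi-tap.
mood: -ngekh → conditional.
tense: -pi → past.
evidentiality: -tap → hearsay.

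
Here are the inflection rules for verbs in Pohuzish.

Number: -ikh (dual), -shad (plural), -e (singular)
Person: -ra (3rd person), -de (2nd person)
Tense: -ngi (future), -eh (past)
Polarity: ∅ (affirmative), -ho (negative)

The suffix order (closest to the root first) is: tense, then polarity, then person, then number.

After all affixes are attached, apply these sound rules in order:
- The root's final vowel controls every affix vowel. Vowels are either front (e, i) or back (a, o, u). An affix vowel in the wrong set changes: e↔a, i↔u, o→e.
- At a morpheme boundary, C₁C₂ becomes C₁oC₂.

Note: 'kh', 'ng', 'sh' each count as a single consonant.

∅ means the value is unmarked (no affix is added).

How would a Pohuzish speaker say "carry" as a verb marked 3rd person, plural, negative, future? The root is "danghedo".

danghedonguhorashad

Attach tense future -ngi → danghedongi.
Attach polarity negative -ho → danghedongiho.
Attach person 3rd person -ra → danghedongihora.
Attach number plural -shad → danghedongihorashad.
Apply vowel harmony: danghedongihorashad → danghedonguhorashad.
Epenthesis: no change.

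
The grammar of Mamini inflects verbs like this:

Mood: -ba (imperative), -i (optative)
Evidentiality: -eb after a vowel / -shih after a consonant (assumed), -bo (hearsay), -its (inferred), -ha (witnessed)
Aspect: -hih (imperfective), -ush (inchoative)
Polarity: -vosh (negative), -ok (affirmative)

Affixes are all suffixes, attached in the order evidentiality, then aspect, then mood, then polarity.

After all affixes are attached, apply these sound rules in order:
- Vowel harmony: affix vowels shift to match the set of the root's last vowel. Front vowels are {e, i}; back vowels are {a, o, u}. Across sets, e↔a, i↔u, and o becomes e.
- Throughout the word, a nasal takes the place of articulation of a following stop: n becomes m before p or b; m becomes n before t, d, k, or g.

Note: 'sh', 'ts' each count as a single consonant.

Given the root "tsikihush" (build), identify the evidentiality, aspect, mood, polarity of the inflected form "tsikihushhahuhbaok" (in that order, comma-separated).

witnessed, imperfective, imperative, affirmative

Segment: tsikihush-ha-hih-ba-ok.
evidentiality: -ha → witnessed.
aspect: -hih → imperfective.
mood: -ba → imperative.
polarity: -ok → affirmative.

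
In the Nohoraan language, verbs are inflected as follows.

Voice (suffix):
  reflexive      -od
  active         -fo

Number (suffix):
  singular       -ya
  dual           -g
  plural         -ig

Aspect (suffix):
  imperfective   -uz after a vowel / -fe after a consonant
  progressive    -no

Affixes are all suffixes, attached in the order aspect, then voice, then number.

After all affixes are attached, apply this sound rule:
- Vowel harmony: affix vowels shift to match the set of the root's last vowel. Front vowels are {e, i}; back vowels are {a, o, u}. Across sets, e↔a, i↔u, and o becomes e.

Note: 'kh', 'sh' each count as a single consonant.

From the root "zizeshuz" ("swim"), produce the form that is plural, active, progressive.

zizeshuznofoug

Attach aspect progressive -no → zizeshuzno.
Attach voice active -fo → zizeshuznofo.
Attach number plural -ig → zizeshuznofoig.
Apply vowel harmony: zizeshuznofoig → zizeshuznofoug.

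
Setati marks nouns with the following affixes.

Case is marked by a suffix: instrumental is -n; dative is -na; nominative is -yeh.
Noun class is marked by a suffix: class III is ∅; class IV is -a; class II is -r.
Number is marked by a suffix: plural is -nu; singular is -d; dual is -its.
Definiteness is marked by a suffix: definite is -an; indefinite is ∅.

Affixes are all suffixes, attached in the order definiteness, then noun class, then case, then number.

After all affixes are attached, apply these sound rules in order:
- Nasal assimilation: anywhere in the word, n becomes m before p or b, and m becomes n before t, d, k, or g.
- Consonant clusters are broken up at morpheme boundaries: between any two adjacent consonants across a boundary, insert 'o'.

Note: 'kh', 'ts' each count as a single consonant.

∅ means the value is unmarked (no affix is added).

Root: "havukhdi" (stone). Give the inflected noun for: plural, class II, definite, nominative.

Attach definiteness definite -an → havukhdian.
Attach noun class class II -r → havukhdianr.
Attach case nominative -yeh → havukhdianryeh.
Attach number plural -nu → havukhdianryehnu.
Nasal assimilation: no change.
Apply epenthesis: havukhdianryehnu → havukhdianoroyehonu.

havukhdianoroyehonu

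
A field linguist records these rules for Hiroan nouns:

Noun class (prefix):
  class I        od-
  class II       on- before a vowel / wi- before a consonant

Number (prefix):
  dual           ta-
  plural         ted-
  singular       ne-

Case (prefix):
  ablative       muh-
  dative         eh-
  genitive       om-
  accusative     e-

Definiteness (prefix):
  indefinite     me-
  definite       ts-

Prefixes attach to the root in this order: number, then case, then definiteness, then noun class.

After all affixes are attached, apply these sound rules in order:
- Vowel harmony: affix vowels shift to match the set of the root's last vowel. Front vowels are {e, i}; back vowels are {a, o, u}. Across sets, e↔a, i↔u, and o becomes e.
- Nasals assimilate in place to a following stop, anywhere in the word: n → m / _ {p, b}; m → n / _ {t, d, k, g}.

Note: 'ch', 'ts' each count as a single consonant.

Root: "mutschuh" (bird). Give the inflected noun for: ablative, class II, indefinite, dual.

Attach number dual ta- → tamutschuh.
Attach case ablative muh- → muhtamutschuh.
Attach definiteness indefinite me- → memuhtamutschuh.
Attach noun class class II wi- (before consonant 'm') → wimemuhtamutschuh.
Apply vowel harmony: wimemuhtamutschuh → wumamuhtamutschuh.
Nasal assimilation: no change.

wumamuhtamutschuh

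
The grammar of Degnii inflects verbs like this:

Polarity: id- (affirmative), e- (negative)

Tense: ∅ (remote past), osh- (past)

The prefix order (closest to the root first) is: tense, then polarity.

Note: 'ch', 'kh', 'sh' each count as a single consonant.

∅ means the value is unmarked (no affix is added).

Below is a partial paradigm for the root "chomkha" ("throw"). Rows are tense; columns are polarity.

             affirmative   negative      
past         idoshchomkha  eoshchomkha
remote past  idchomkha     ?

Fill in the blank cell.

echomkha

tense = remote past: zero marking, form stays chomkha.
Attach polarity negative e- → echomkha.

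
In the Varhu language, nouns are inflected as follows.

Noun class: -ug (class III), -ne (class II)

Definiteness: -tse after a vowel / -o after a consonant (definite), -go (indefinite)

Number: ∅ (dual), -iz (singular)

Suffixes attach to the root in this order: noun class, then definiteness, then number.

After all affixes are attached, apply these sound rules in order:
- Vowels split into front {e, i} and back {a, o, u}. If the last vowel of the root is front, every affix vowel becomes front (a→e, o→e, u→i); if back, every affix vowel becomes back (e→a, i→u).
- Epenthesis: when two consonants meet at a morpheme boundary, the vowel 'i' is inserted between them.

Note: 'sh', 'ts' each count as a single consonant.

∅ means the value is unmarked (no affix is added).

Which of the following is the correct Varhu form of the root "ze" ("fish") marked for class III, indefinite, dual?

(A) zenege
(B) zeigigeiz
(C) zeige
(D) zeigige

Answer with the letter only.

D

Attach noun class class III -ug → zeug.
Attach definiteness indefinite -go → zeuggo.
number = dual: zero marking, form stays zeuggo.
Apply vowel harmony: zeuggo → zeigge.
Apply epenthesis: zeigge → zeigige.
So the correct form is zeigige, option (D).
(C) zeige is wrong: it uses definite instead of indefinite for definiteness.
(A) zenege is wrong: it uses class II instead of class III for noun class.
(B) zeigigeiz is wrong: it uses singular instead of dual for number.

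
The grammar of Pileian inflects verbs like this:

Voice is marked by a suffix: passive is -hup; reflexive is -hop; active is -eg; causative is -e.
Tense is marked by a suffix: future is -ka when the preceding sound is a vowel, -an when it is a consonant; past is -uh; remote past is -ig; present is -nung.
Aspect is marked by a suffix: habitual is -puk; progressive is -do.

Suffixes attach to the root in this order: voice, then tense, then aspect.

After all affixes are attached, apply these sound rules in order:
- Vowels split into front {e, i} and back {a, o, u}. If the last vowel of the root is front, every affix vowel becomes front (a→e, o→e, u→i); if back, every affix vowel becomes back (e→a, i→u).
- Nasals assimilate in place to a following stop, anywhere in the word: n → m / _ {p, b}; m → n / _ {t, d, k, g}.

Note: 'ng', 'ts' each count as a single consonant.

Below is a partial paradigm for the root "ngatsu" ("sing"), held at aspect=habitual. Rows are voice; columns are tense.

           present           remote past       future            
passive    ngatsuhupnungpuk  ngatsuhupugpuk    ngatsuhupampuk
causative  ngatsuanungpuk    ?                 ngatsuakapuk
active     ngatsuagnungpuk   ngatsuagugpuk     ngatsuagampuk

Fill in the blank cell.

Attach voice causative -e → ngatsue.
Attach tense remote past -ig → ngatsueig.
Attach aspect habitual -puk → ngatsueigpuk.
Apply vowel harmony: ngatsueigpuk → ngatsuaugpuk.
Nasal assimilation: no change.

ngatsuaugpuk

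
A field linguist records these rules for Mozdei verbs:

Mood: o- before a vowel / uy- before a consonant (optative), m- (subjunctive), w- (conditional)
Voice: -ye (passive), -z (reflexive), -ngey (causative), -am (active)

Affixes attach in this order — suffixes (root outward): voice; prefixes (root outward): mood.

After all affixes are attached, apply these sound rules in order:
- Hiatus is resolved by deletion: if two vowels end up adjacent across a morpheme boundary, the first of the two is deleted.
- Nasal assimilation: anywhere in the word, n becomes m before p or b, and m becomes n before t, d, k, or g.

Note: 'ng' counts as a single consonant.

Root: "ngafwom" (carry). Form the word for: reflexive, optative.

Attach voice reflexive -z → ngafwomz.
Attach mood optative uy- (before consonant 'ng') → uyngafwomz.
Vowel deletion: no change.
Nasal assimilation: no change.

uyngafwomz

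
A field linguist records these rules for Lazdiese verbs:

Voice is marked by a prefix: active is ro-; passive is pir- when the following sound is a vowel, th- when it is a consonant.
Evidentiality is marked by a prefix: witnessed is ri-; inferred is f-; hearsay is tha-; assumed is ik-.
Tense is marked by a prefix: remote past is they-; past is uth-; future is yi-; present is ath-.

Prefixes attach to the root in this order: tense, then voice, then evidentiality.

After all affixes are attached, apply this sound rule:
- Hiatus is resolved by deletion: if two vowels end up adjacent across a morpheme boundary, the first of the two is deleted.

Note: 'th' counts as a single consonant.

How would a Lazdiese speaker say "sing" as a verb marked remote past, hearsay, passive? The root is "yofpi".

thaththeyyofpi

Attach tense remote past they- → theyyofpi.
Attach voice passive th- (before consonant 'th') → ththeyyofpi.
Attach evidentiality hearsay tha- → thaththeyyofpi.
Vowel deletion: no change.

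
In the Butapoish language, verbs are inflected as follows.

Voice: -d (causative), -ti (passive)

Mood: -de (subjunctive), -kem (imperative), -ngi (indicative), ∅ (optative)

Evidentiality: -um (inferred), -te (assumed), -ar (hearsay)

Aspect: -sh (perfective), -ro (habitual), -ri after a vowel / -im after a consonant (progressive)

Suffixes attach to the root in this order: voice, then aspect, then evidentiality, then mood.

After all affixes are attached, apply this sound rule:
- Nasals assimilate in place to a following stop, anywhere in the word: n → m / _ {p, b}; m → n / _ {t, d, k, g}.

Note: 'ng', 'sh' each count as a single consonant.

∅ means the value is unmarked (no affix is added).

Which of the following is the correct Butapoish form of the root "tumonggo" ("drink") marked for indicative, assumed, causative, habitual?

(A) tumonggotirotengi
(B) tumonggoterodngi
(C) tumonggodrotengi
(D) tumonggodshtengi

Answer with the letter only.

C

Attach voice causative -d → tumonggod.
Attach aspect habitual -ro → tumonggodro.
Attach evidentiality assumed -te → tumonggodrote.
Attach mood indicative -ngi → tumonggodrotengi.
Nasal assimilation: no change.
So the correct form is tumonggodrotengi, option (C).
(B) tumonggoterodngi is wrong: it has the affixes in the wrong order.
(D) tumonggodshtengi is wrong: it uses perfective instead of habitual for aspect.
(A) tumonggotirotengi is wrong: it uses passive instead of causative for voice.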